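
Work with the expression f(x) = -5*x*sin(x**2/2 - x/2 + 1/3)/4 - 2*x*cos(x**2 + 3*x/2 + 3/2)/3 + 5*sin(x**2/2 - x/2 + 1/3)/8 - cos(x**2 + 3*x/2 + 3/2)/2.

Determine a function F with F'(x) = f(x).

An antiderivative is F(x) = -sin(x**2 + 3*x/2 + 3/2)/3 + 5*cos(x**2/2 - x/2 + 1/3)/4.

The integrand splits into summands that can be handled one at a time.
Check: d/dx[-sin(x**2 + 3*x/2 + 3/2)/3 + 5*cos(x**2/2 - x/2 + 1/3)/4] = -5*x*sin(x**2/2 - x/2 + 1/3)/4 - 2*x*cos(x**2 + 3*x/2 + 3/2)/3 + 5*sin(x**2/2 - x/2 + 1/3)/8 - cos(x**2 + 3*x/2 + 3/2)/2 = f(x).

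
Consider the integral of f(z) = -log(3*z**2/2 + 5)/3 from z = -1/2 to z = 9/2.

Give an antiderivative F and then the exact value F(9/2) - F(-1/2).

Antiderivative: F(z) = -z*log(3*z**2/2 + 5)/3 + 2*z/3 - 2*sqrt(30)*atan(sqrt(30)*z/10)/9; value = -3*log(283/8)/2 - 2*sqrt(30)*atan(9*sqrt(30)/20)/9 - 2*sqrt(30)*atan(sqrt(30)/20)/9 - log(43/8)/6 + 10/3

Recover f(z) by differentiating a candidate F(z); any mismatch rules it out.
F(z) = -z*log(3*z**2/2 + 5)/3 + 2*z/3 - 2*sqrt(30)*atan(sqrt(30)*z/10)/9 is an antiderivative of f.
Check: d/dz[-z*log(3*z**2/2 + 5)/3 + 2*z/3 - 2*sqrt(30)*atan(sqrt(30)*z/10)/9] = -log(3*z**2/2 + 5)/3 = f(z).
F(9/2) = -3*log(283/8)/2 - 2*sqrt(30)*atan(9*sqrt(30)/20)/9 + 3; F(-1/2) = -1/3 + log(43/8)/6 + 2*sqrt(30)*atan(sqrt(30)/20)/9.
Integral = F(9/2) - F(-1/2) = -3*log(283/8)/2 - 2*sqrt(30)*atan(9*sqrt(30)/20)/9 - 2*sqrt(30)*atan(sqrt(30)/20)/9 - log(43/8)/6 + 10/3.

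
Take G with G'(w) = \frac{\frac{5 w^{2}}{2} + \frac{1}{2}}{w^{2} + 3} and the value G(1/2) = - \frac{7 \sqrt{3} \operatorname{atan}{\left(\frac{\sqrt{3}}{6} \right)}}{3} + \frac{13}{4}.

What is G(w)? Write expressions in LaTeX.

G(w) = \frac{5 w}{2} - \frac{7 \sqrt{3} \operatorname{atan}{\left(\frac{\sqrt{3} w}{3} \right)}}{3} + 2

Since d/dw undoes antidifferentiation here, G(w) must give back the stated G'(w).
A general antiderivative is \frac{5 w}{2} - \frac{7 \sqrt{3} \operatorname{atan}{\left(\frac{\sqrt{3} w}{3} \right)}}{3} + C.
The condition gives C = - \frac{7 \sqrt{3} \operatorname{atan}{\left(\frac{\sqrt{3}}{6} \right)}}{3} + \frac{13}{4} - (- \frac{7 \sqrt{3} \operatorname{atan}{\left(\frac{\sqrt{3}}{6} \right)}}{3} + \frac{5}{4}) = 2.
So G(w) = \frac{5 w}{2} - \frac{7 \sqrt{3} \operatorname{atan}{\left(\frac{\sqrt{3} w}{3} \right)}}{3} + 2.
Check: d/dw[\frac{5 w}{2} - \frac{7 \sqrt{3} \operatorname{atan}{\left(\frac{\sqrt{3} w}{3} \right)}}{3} + 2] = \frac{5 w^{2} + 1}{2 w^{2} + 6}, which equals G'(w).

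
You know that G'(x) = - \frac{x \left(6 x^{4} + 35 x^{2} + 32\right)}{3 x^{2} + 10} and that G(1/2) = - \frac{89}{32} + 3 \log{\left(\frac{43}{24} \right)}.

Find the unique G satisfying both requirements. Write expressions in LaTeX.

The proposed G(x) is checked by its d/dx: the result must match the given G'(x).
A general antiderivative is - \frac{\left(- x^{2} - \frac{5}{2}\right)^{2}}{2} + 3 \log{\left(\frac{x^{2}}{2} + \frac{5}{3} \right)} + C.
The condition gives C = - \frac{89}{32} + 3 \log{\left(\frac{43}{24} \right)} - (- \frac{121}{32} + 3 \log{\left(\frac{43}{24} \right)}) = 1.
So G(x) = - \frac{4 x^{4} + 20 x^{2} - 24 \log{\left(\frac{x^{2}}{2} + \frac{5}{3} \right)} + 17}{8}.
Check: d/dx[- \frac{4 x^{4} + 20 x^{2} - 24 \log{\left(\frac{x^{2}}{2} + \frac{5}{3} \right)} + 17}{8}] = \frac{- 6 x^{5} - 35 x^{3} - 32 x}{3 x^{2} + 10}, which equals G'(x).

G(x) = - \frac{4 x^{4} + 20 x^{2} - 24 \log{\left(\frac{x^{2}}{2} + \frac{5}{3} \right)} + 17}{8}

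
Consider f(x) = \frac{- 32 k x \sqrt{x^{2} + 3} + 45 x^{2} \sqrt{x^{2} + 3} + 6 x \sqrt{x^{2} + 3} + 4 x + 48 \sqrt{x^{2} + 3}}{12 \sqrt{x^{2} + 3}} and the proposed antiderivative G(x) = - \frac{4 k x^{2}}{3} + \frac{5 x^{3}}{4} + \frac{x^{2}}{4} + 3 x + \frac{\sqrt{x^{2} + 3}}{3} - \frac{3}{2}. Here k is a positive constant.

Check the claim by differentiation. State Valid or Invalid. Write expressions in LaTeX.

Invalid: d/dx[G] - f = -1, which is not 0.

d/dx[G] = \frac{- 32 k x \sqrt{x^{2} + 3} + 45 x^{2} \sqrt{x^{2} + 3} + 6 x \sqrt{x^{2} + 3} + 4 x + 36 \sqrt{x^{2} + 3}}{12 \sqrt{x^{2} + 3}}
d/dx[G] - f(x) = -1 != 0.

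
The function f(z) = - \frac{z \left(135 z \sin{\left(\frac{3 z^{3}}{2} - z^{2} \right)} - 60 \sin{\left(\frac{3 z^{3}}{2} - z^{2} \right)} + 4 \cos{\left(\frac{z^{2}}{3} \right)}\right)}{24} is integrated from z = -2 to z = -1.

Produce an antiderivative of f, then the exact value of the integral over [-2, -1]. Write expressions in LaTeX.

A first test for any F(z): its z-derivative must equal f(z) identically.
F(z) = - \frac{\sin{\left(\frac{z^{2}}{3} \right)}}{4} + \frac{5 \cos{\left(\frac{3 z^{3}}{2} - z^{2} \right)}}{4} is an antiderivative of f.
Check: d/dz[- \frac{\sin{\left(\frac{z^{2}}{3} \right)}}{4} + \frac{5 \cos{\left(\frac{3 z^{3}}{2} - z^{2} \right)}}{4}] = - \frac{45 z^{2} \sin{\left(\frac{3 z^{3}}{2} - z^{2} \right)}}{8} + \frac{5 z \sin{\left(\frac{3 z^{3}}{2} - z^{2} \right)}}{2} - \frac{z \cos{\left(\frac{z^{2}}{3} \right)}}{6}, which equals f(z).
F(-1) = \frac{5 \cos{\left(\frac{5}{2} \right)}}{4} - \frac{\sin{\left(\frac{1}{3} \right)}}{4}; F(-2) = \frac{5 \cos{\left(16 \right)}}{4} - \frac{\sin{\left(\frac{4}{3} \right)}}{4}.
Integral = F(-1) - F(-2) = \frac{5 \cos{\left(\frac{5}{2} \right)}}{4} - \frac{\sin{\left(\frac{1}{3} \right)}}{4} + \frac{\sin{\left(\frac{4}{3} \right)}}{4} - \frac{5 \cos{\left(16 \right)}}{4}.

Antiderivative: F(z) = - \frac{\sin{\left(\frac{z^{2}}{3} \right)}}{4} + \frac{5 \cos{\left(\frac{3 z^{3}}{2} - z^{2} \right)}}{4}; value = \frac{5 \cos{\left(\frac{5}{2} \right)}}{4} - \frac{\sin{\left(\frac{1}{3} \right)}}{4} + \frac{\sin{\left(\frac{4}{3} \right)}}{4} - \frac{5 \cos{\left(16 \right)}}{4}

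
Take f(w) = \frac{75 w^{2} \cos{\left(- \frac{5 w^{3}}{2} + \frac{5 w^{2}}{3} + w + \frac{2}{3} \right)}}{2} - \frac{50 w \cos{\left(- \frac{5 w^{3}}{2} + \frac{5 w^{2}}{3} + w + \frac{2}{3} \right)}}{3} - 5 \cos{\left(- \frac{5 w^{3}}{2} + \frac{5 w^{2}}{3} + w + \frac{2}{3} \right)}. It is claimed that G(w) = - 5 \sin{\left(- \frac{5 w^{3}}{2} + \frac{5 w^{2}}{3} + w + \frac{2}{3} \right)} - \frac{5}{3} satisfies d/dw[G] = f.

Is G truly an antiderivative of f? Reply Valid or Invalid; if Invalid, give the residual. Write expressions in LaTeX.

Valid - differentiating G returns exactly f.

d/dw[G] = \frac{75 w^{2} \cos{\left(- \frac{5 w^{3}}{2} + \frac{5 w^{2}}{3} + w + \frac{2}{3} \right)}}{2} - \frac{50 w \cos{\left(- \frac{5 w^{3}}{2} + \frac{5 w^{2}}{3} + w + \frac{2}{3} \right)}}{3} - 5 \cos{\left(- \frac{5 w^{3}}{2} + \frac{5 w^{2}}{3} + w + \frac{2}{3} \right)}
This equals f(w) exactly, so the claim holds.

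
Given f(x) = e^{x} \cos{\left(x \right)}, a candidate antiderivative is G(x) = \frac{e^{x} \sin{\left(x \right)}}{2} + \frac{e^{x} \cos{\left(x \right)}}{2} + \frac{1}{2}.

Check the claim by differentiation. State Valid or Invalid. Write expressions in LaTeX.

d/dx[G] = e^{x} \cos{\left(x \right)}
This equals f(x) exactly, so the claim holds.

Valid - differentiating G returns exactly f.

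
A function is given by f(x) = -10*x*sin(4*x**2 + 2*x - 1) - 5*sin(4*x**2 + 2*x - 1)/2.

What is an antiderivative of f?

The substitution u = 4*x**2 + 2*x - 1 works: f is exactly (dF/du)*(du/dx) for that inner function.
Check: d/dx[5*cos(4*x**2 + 2*x - 1)/4] = -10*x*sin(4*x**2 + 2*x - 1) - 5*sin(4*x**2 + 2*x - 1)/2 = f(x).

An antiderivative is F(x) = 5*cos(4*x**2 + 2*x - 1)/4.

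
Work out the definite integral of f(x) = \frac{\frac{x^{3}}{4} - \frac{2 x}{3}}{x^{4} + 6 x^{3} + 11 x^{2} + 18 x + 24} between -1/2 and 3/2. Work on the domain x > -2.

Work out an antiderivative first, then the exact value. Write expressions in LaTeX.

Antiderivative: F(x) = - \frac{\log{\left(x + 2 \right)}}{21} + \frac{20 \log{\left(x + 4 \right)}}{57} - \frac{85 \log{\left(x^{2} + 3 \right)}}{3192} - \frac{17 \sqrt{3} \operatorname{atan}{\left(\frac{\sqrt{3} x}{3} \right)}}{266}; value = - \frac{53 \log{\left(\frac{7}{2} \right)}}{133} - \frac{17 \sqrt{3} \operatorname{atan}{\left(\frac{\sqrt{3}}{2} \right)}}{266} - \frac{85 \log{\left(\frac{21}{4} \right)}}{3192} - \frac{17 \sqrt{3} \operatorname{atan}{\left(\frac{\sqrt{3}}{6} \right)}}{266} + \frac{\log{\left(\frac{3}{2} \right)}}{21} + \frac{85 \log{\left(\frac{13}{4} \right)}}{3192} + \frac{20 \log{\left(\frac{11}{2} \right)}}{57}

The denominator factors as 12 \left(x + 2\right) \left(x + 4\right) \left(x^{2} + 3\right); partial fractions split f into directly integrable pieces: - \frac{17 \left(5 x + 18\right)}{1596 \left(x^{2} + 3\right)} + \frac{20}{57 \left(x + 4\right)} - \frac{1}{21 \left(x + 2\right)}.
F(x) = - \frac{\log{\left(x + 2 \right)}}{21} + \frac{20 \log{\left(x + 4 \right)}}{57} - \frac{85 \log{\left(x^{2} + 3 \right)}}{3192} - \frac{17 \sqrt{3} \operatorname{atan}{\left(\frac{\sqrt{3} x}{3} \right)}}{266} is an antiderivative of f.
Check: d/dx[- \frac{\log{\left(x + 2 \right)}}{21} + \frac{20 \log{\left(x + 4 \right)}}{57} - \frac{85 \log{\left(x^{2} + 3 \right)}}{3192} - \frac{17 \sqrt{3} \operatorname{atan}{\left(\frac{\sqrt{3} x}{3} \right)}}{266}] = \frac{3 x^{3} - 8 x}{12 x^{4} + 72 x^{3} + 132 x^{2} + 216 x + 288}, which equals f(x).
F(3/2) = - \frac{17 \sqrt{3} \operatorname{atan}{\left(\frac{\sqrt{3}}{2} \right)}}{266} - \frac{\log{\left(\frac{7}{2} \right)}}{21} - \frac{85 \log{\left(\frac{21}{4} \right)}}{3192} + \frac{20 \log{\left(\frac{11}{2} \right)}}{57}; F(-1/2) = - \frac{85 \log{\left(\frac{13}{4} \right)}}{3192} - \frac{\log{\left(\frac{3}{2} \right)}}{21} + \frac{17 \sqrt{3} \operatorname{atan}{\left(\frac{\sqrt{3}}{6} \right)}}{266} + \frac{20 \log{\left(\frac{7}{2} \right)}}{57}.
Integral = F(3/2) - F(-1/2) = - \frac{53 \log{\left(\frac{7}{2} \right)}}{133} - \frac{17 \sqrt{3} \operatorname{atan}{\left(\frac{\sqrt{3}}{2} \right)}}{266} - \frac{85 \log{\left(\frac{21}{4} \right)}}{3192} - \frac{17 \sqrt{3} \operatorname{atan}{\left(\frac{\sqrt{3}}{6} \right)}}{266} + \frac{\log{\left(\frac{3}{2} \right)}}{21} + \frac{85 \log{\left(\frac{13}{4} \right)}}{3192} + \frac{20 \log{\left(\frac{11}{2} \right)}}{57}.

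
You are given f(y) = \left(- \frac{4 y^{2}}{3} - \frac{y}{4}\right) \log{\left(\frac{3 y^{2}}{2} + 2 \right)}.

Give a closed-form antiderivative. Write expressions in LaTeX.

Differentiate the proposed F(y) back; it has to land on f(y) exactly.
Check: d/dy[- \frac{4 y^{3} \log{\left(\frac{3 y^{2}}{2} + 2 \right)}}{9} + \frac{8 y^{3}}{27} - \frac{y^{2} \log{\left(\frac{3 y^{2}}{2} + 2 \right)}}{8} + \frac{y^{2}}{8} - \frac{32 y}{27} - \frac{\log{\left(y^{2} + \frac{4}{3} \right)}}{6} + \frac{64 \sqrt{3} \operatorname{atan}{\left(\frac{\sqrt{3} y}{2} \right)}}{81}] = - \frac{4 y^{2} \log{\left(\frac{3 y^{2}}{2} + 2 \right)}}{3} - \frac{y \log{\left(\frac{3 y^{2}}{2} + 2 \right)}}{4}, which equals f(y).

An antiderivative is F(y) = - \frac{4 y^{3} \log{\left(\frac{3 y^{2}}{2} + 2 \right)}}{9} + \frac{8 y^{3}}{27} - \frac{y^{2} \log{\left(\frac{3 y^{2}}{2} + 2 \right)}}{8} + \frac{y^{2}}{8} - \frac{32 y}{27} - \frac{\log{\left(y^{2} + \frac{4}{3} \right)}}{6} + \frac{64 \sqrt{3} \operatorname{atan}{\left(\frac{\sqrt{3} y}{2} \right)}}{81}.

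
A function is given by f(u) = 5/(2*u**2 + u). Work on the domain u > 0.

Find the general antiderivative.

Factor the denominator (u*(2*u + 1)) and decompose: f = -10/(2*u + 1) + 5/u; each piece integrates to a log, atan, or power term.
Check: d/du[5*log(u) - 5*log(u + 1/2)] = 5/(2*u**2 + u) = f(u).

F(u) = 5*log(u) - 5*log(u + 1/2) + C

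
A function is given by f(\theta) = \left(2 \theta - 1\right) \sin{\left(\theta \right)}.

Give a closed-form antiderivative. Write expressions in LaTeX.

Since d/d\theta undoes antidifferentiation here, F'(\theta) = f(\theta) is required of F(\theta).
Check: d/d\theta[- 2 \theta \cos{\left(\theta \right)} + 2 \sin{\left(\theta \right)} + \cos{\left(\theta \right)}] = 2 \theta \sin{\left(\theta \right)} - \sin{\left(\theta \right)}, which equals f(\theta).

An antiderivative is F(\theta) = - 2 \theta \cos{\left(\theta \right)} + 2 \sin{\left(\theta \right)} + \cos{\left(\theta \right)}.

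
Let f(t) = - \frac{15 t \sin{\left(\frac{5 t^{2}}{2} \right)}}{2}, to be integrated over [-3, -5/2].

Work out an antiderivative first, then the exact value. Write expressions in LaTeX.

Antiderivative: F(t) = \frac{3 \cos{\left(\frac{5 t^{2}}{2} \right)}}{2}; value = \frac{3 \cos{\left(\frac{125}{8} \right)}}{2} - \frac{3 \cos{\left(\frac{45}{2} \right)}}{2}

f matches the chain-rule pattern g'(h)*h' with inner function h(t) = \frac{5 t^{2}}{2}; substituting u = h(t) collapses the integral.
F(t) = \frac{3 \cos{\left(\frac{5 t^{2}}{2} \right)}}{2} is an antiderivative of f.
Check: d/dt[\frac{3 \cos{\left(\frac{5 t^{2}}{2} \right)}}{2}] = - \frac{15 t \sin{\left(\frac{5 t^{2}}{2} \right)}}{2} = f(t).
F(-5/2) = \frac{3 \cos{\left(\frac{125}{8} \right)}}{2}; F(-3) = \frac{3 \cos{\left(\frac{45}{2} \right)}}{2}.
Integral = F(-5/2) - F(-3) = \frac{3 \cos{\left(\frac{125}{8} \right)}}{2} - \frac{3 \cos{\left(\frac{45}{2} \right)}}{2}.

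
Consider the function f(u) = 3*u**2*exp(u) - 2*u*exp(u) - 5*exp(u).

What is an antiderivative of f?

Recognize the product-rule pattern: f = v'r + vr' with v = 3*u**2 - 8*u + 3, r = exp(u), so integration by parts undoes it.
Check: d/du[3*u**2*exp(u) - 8*u*exp(u) + 3*exp(u)] = 3*u**2*exp(u) - 2*u*exp(u) - 5*exp(u) = f(u).

An antiderivative is F(u) = 3*u**2*exp(u) - 8*u*exp(u) + 3*exp(u).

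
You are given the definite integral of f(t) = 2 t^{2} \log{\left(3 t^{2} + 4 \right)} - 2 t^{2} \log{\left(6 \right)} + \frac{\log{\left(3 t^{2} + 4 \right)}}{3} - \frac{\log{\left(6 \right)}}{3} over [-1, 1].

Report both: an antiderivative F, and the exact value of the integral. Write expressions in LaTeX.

Integrate term by term and add the pieces.
F(t) = \frac{2 t^{3} \log{\left(\frac{t^{2}}{2} + \frac{2}{3} \right)}}{3} - \frac{4 t^{3}}{9} + \frac{t \log{\left(\frac{t^{2}}{2} + \frac{2}{3} \right)}}{3} + \frac{10 t}{9} - \frac{20 \sqrt{3} \operatorname{atan}{\left(\frac{\sqrt{3} t}{2} \right)}}{27} is an antiderivative of f.
Check: d/dt[\frac{2 t^{3} \log{\left(\frac{t^{2}}{2} + \frac{2}{3} \right)}}{3} - \frac{4 t^{3}}{9} + \frac{t \log{\left(\frac{t^{2}}{2} + \frac{2}{3} \right)}}{3} + \frac{10 t}{9} - \frac{20 \sqrt{3} \operatorname{atan}{\left(\frac{\sqrt{3} t}{2} \right)}}{27}] = 2 t^{2} \log{\left(3 t^{2} + 4 \right)} - 2 t^{2} \log{\left(6 \right)} + \frac{\log{\left(3 t^{2} + 4 \right)}}{3} - \frac{\log{\left(6 \right)}}{3} = f(t).
F(1) = - \frac{20 \sqrt{3} \operatorname{atan}{\left(\frac{\sqrt{3}}{2} \right)}}{27} + \log{\left(\frac{7}{6} \right)} + \frac{2}{3}; F(-1) = - \frac{2}{3} - \log{\left(\frac{7}{6} \right)} + \frac{20 \sqrt{3} \operatorname{atan}{\left(\frac{\sqrt{3}}{2} \right)}}{27}.
Integral = F(1) - F(-1) = - \frac{40 \sqrt{3} \operatorname{atan}{\left(\frac{\sqrt{3}}{2} \right)}}{27} + 2 \log{\left(\frac{7}{6} \right)} + \frac{4}{3}.

Antiderivative: F(t) = \frac{2 t^{3} \log{\left(\frac{t^{2}}{2} + \frac{2}{3} \right)}}{3} - \frac{4 t^{3}}{9} + \frac{t \log{\left(\frac{t^{2}}{2} + \frac{2}{3} \right)}}{3} + \frac{10 t}{9} - \frac{20 \sqrt{3} \operatorname{atan}{\left(\frac{\sqrt{3} t}{2} \right)}}{27}; value = - \frac{40 \sqrt{3} \operatorname{atan}{\left(\frac{\sqrt{3}}{2} \right)}}{27} + 2 \log{\left(\frac{7}{6} \right)} + \frac{4}{3}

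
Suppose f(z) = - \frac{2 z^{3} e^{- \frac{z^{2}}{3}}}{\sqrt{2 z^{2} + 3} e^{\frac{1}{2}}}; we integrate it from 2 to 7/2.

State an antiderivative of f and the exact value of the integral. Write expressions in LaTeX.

f has the shape u'v + uv' for u = \frac{3 \sqrt{2 z^{2} + 3}}{2} and v = e^{- \frac{z^{2}}{3} - \frac{1}{2}} — it is the derivative of the product u*v.
F(z) = \frac{3 \sqrt{2 z^{2} + 3} e^{- \frac{z^{2}}{3} - \frac{1}{2}}}{2} is an antiderivative of f.
Check: d/dz[\frac{3 \sqrt{2 z^{2} + 3} e^{- \frac{z^{2}}{3} - \frac{1}{2}}}{2}] = - \frac{2 z^{3} e^{- \frac{z^{2}}{3}}}{\sqrt{2 z^{2} + 3} e^{\frac{1}{2}}} = f(z).
F(7/2) = \frac{3 \sqrt{110}}{4 e^{\frac{55}{12}}}; F(2) = \frac{3 \sqrt{11}}{2 e^{\frac{11}{6}}}.
Integral = F(7/2) - F(2) = - \frac{3 \sqrt{11}}{2 e^{\frac{11}{6}}} + \frac{3 \sqrt{110}}{4 e^{\frac{55}{12}}}.

Antiderivative: F(z) = \frac{3 \sqrt{2 z^{2} + 3} e^{- \frac{z^{2}}{3} - \frac{1}{2}}}{2}; value = - \frac{3 \sqrt{11}}{2 e^{\frac{11}{6}}} + \frac{3 \sqrt{110}}{4 e^{\frac{55}{12}}}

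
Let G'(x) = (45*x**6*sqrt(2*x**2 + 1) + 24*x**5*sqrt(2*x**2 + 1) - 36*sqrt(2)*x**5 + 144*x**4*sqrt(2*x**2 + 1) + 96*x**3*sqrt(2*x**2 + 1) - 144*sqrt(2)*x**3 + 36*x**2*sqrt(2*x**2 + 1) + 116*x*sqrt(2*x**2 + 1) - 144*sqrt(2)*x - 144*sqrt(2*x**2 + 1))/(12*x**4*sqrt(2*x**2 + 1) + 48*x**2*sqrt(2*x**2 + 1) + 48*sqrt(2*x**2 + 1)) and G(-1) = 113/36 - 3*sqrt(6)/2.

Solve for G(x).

G(x) = 5*x**3/4 + x**2 - 3*x - 3*sqrt(4*x**2 + 2)/2 + 2/3 - 5/(6*x**2 + 12)

For G(x) to be correct, d/dx[G] must agree with the stated G'(x) identically.
A general antiderivative is 5*x**3/4 + x**2 - 3*x - 3*sqrt(4*x**2 + 2)/2 - 4/3 - 5/(4*(3*x**2/2 + 3)) + C.
The condition gives C = 113/36 - 3*sqrt(6)/2 - (41/36 - 3*sqrt(6)/2) = 2.
So G(x) = 5*x**3/4 + x**2 - 3*x - 3*sqrt(4*x**2 + 2)/2 + 2/3 - 5/(6*x**2 + 12).
Check: d/dx[5*x**3/4 + x**2 - 3*x - 3*sqrt(4*x**2 + 2)/2 + 2/3 - 5/(6*x**2 + 12)] = (45*x**6*sqrt(2*x**2 + 1) + 24*x**5*sqrt(2*x**2 + 1) - 36*sqrt(2)*x**5 + 144*x**4*sqrt(2*x**2 + 1) + 96*x**3*sqrt(2*x**2 + 1) - 144*sqrt(2)*x**3 + 36*x**2*sqrt(2*x**2 + 1) + 116*x*sqrt(2*x**2 + 1) - 144*sqrt(2)*x - 144*sqrt(2*x**2 + 1))/(12*x**4*sqrt(2*x**2 + 1) + 48*x**2*sqrt(2*x**2 + 1) + 48*sqrt(2*x**2 + 1)) = G'(x).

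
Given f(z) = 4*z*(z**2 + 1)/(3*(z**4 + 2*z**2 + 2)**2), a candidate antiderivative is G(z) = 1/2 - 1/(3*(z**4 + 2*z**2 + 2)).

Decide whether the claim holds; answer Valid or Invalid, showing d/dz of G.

d/dz[G] = (4*z**3 + 4*z)/(3*z**8 + 12*z**6 + 24*z**4 + 24*z**2 + 12)
This equals f(z) exactly, so the claim holds.

Valid: G'(z) = f(z).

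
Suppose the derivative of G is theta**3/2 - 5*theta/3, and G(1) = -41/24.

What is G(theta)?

G(theta) = theta**4/8 - 5*theta**2/6 - 1

Integrate term by term and add the pieces.
A general antiderivative is theta**4/8 - 5*theta**2/6 + C.
The condition gives C = -41/24 - (-17/24) = -1.
So G(theta) = theta**4/8 - 5*theta**2/6 - 1.
Check: d/dtheta[theta**4/8 - 5*theta**2/6 - 1] = theta**3/2 - 5*theta/3 = G'(theta).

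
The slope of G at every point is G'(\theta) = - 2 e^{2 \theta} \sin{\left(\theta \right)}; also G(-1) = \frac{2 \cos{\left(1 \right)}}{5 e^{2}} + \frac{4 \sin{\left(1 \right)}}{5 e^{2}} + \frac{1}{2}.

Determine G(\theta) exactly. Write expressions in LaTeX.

Whatever form G(\theta) takes, its d/d\theta must return the stated G'(\theta).
A general antiderivative is - \frac{4 e^{2 \theta} \sin{\left(\theta \right)}}{5} + \frac{2 e^{2 \theta} \cos{\left(\theta \right)}}{5} + C.
The condition gives C = \frac{2 \cos{\left(1 \right)}}{5 e^{2}} + \frac{4 \sin{\left(1 \right)}}{5 e^{2}} + \frac{1}{2} - (\frac{2 \cos{\left(1 \right)}}{5 e^{2}} + \frac{4 \sin{\left(1 \right)}}{5 e^{2}}) = \frac{1}{2}.
So G(\theta) = - \frac{4 e^{2 \theta} \sin{\left(\theta \right)}}{5} + \frac{2 e^{2 \theta} \cos{\left(\theta \right)}}{5} + \frac{1}{2}.
Check: d/d\theta[- \frac{4 e^{2 \theta} \sin{\left(\theta \right)}}{5} + \frac{2 e^{2 \theta} \cos{\left(\theta \right)}}{5} + \frac{1}{2}] = - 2 e^{2 \theta} \sin{\left(\theta \right)} = G'(\theta).

G(\theta) = - \frac{4 e^{2 \theta} \sin{\left(\theta \right)}}{5} + \frac{2 e^{2 \theta} \cos{\left(\theta \right)}}{5} + \frac{1}{2}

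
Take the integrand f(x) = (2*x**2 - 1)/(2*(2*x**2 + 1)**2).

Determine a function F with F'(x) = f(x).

An antiderivative is F(x) = -x/(4*x**2 + 2).

Recognize the product-rule pattern: f = u'v + uv' with u = -x, v = 1/(4*x**2 + 2), so integration by parts undoes it.
Check: d/dx[-x/(4*x**2 + 2)] = (2*x**2 - 1)/(8*x**4 + 8*x**2 + 2), which equals f(x).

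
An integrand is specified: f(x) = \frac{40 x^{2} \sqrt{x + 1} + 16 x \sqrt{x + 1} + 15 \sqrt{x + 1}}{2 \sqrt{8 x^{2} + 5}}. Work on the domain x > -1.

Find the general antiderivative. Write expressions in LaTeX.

Recognize the product-rule pattern: f = u'v + uv' with u = \frac{\left(2 x + 2\right)^{\frac{3}{2}}}{2}, v = \sqrt{4 x^{2} + \frac{5}{2}}, so integration by parts undoes it.
Check: d/dx[x \sqrt{2 x + 2} \sqrt{4 x^{2} + \frac{5}{2}} + \sqrt{2 x + 2} \sqrt{4 x^{2} + \frac{5}{2}}] = \frac{40 x^{3} + 56 x^{2} + 31 x + 15}{2 \sqrt{x + 1} \sqrt{8 x^{2} + 5}}, which equals f(x).

F(x) = x \sqrt{2 x + 2} \sqrt{4 x^{2} + \frac{5}{2}} + \sqrt{2 x + 2} \sqrt{4 x^{2} + \frac{5}{2}} + C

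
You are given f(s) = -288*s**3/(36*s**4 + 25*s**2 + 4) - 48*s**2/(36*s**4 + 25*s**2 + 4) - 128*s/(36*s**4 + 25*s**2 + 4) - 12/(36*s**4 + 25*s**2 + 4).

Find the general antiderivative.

F(s) = -4*log(4*s**2 + 1) - 2*atan(3*s/2) + C

Integrate term by term and add the pieces.
Check: d/ds[-4*log(4*s**2 + 1) - 2*atan(3*s/2)] = (-288*s**3 - 48*s**2 - 128*s - 12)/(36*s**4 + 25*s**2 + 4), which equals f(s).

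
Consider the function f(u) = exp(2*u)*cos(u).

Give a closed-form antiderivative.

An antiderivative is F(u) = (sin(u) + 2*cos(u))*exp(2*u)/5.

Since d/du undoes antidifferentiation here, F'(u) = f(u) is required of F(u).
Check: d/du[(sin(u) + 2*cos(u))*exp(2*u)/5] = exp(2*u)*cos(u) = f(u).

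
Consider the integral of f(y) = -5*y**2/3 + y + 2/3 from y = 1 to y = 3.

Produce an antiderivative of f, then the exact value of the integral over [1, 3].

Integrate term by term and add the pieces.
F(y) = -5*y**3/9 + y**2/2 + 2*y/3 is an antiderivative of f.
Check: d/dy[-5*y**3/9 + y**2/2 + 2*y/3] = -5*y**2/3 + y + 2/3 = f(y).
F(3) = -17/2; F(1) = 11/18.
Integral = F(3) - F(1) = -82/9.

Antiderivative: F(y) = -5*y**3/9 + y**2/2 + 2*y/3; value = -82/9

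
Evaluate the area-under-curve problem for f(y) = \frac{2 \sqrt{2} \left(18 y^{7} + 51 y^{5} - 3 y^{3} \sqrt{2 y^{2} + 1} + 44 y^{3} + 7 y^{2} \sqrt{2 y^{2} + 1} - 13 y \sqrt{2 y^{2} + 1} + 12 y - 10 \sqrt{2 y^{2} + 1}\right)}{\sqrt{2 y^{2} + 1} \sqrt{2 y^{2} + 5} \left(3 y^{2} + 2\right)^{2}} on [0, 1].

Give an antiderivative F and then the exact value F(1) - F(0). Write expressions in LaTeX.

Antiderivative: F(y) = \frac{\sqrt{2} \sqrt{2 y^{2} + 5} \left(- 4 y + \sqrt{2 y^{2} + 1} \left(3 y^{2} + 2\right) + 2\right)}{2 \left(3 y^{2} + 2\right)}; value = - \sqrt{10} - \frac{\sqrt{14}}{5} + \frac{\sqrt{42}}{2}

f has the shape u'v + uv' for u = \frac{4 \sqrt{y^{2} + \frac{5}{2}}}{3} and v = \frac{1 - 2 y}{2 y^{2} + \frac{4}{3}} + \frac{3 \sqrt{2 y^{2} + 1}}{4} — it is the derivative of the product u*v.
F(y) = \frac{\sqrt{2} \sqrt{2 y^{2} + 5} \left(- 4 y + \sqrt{2 y^{2} + 1} \left(3 y^{2} + 2\right) + 2\right)}{2 \left(3 y^{2} + 2\right)} is an antiderivative of f.
Check: d/dy[\frac{\sqrt{2} \sqrt{2 y^{2} + 5} \left(- 4 y + \sqrt{2 y^{2} + 1} \left(3 y^{2} + 2\right) + 2\right)}{2 \left(3 y^{2} + 2\right)}] = \frac{36 \sqrt{2} y^{7} + 102 \sqrt{2} y^{5} - 6 \sqrt{2} y^{3} \sqrt{2 y^{2} + 1} + 88 \sqrt{2} y^{3} + 14 \sqrt{2} y^{2} \sqrt{2 y^{2} + 1} - 26 \sqrt{2} y \sqrt{2 y^{2} + 1} + 24 \sqrt{2} y - 20 \sqrt{2} \sqrt{2 y^{2} + 1}}{9 y^{4} \sqrt{2 y^{2} + 1} \sqrt{2 y^{2} + 5} + 12 y^{2} \sqrt{2 y^{2} + 1} \sqrt{2 y^{2} + 5} + 4 \sqrt{2 y^{2} + 1} \sqrt{2 y^{2} + 5}}, which equals f(y).
F(1) = - \frac{\sqrt{14}}{5} + \frac{\sqrt{42}}{2}; F(0) = \sqrt{10}.
Integral = F(1) - F(0) = - \sqrt{10} - \frac{\sqrt{14}}{5} + \frac{\sqrt{42}}{2}.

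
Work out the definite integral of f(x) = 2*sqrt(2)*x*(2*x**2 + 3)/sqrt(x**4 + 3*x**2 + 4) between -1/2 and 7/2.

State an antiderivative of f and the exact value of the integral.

Antiderivative: F(x) = 2*sqrt(2)*sqrt((x**2 - x + 2)*(x**2 + x + 2)); value = -sqrt(154)/2 + sqrt(6106)/2

The substitution u = x**4/2 + 3*x**2/2 + 2 works: f is exactly (dF/du)*(du/dx) for that inner function.
F(x) = 2*sqrt(2)*sqrt((x**2 - x + 2)*(x**2 + x + 2)) is an antiderivative of f.
Check: d/dx[2*sqrt(2)*sqrt((x**2 - x + 2)*(x**2 + x + 2))] = (4*sqrt(2)*x**3*sqrt(x**4 + 3*x**2 + 4) + 6*sqrt(2)*x*sqrt(x**4 + 3*x**2 + 4))/(x**4 + 3*x**2 + 4), which equals f(x).
F(7/2) = sqrt(6106)/2; F(-1/2) = sqrt(154)/2.
Integral = F(7/2) - F(-1/2) = -sqrt(154)/2 + sqrt(6106)/2.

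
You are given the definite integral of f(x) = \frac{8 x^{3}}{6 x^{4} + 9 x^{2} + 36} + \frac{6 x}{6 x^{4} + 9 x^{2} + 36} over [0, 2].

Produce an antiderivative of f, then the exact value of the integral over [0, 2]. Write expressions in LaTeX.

f matches the chain-rule pattern g'(h)*h' with inner function h(x) = \frac{2 x^{4}}{3} + x^{2} + 4; substituting u = h(x) collapses the integral.
F(x) = \frac{\log{\left(\frac{2 x^{4}}{3} + x^{2} + 4 \right)}}{3} is an antiderivative of f.
Check: d/dx[\frac{\log{\left(\frac{2 x^{4}}{3} + x^{2} + 4 \right)}}{3}] = \frac{8 x^{3} + 6 x}{6 x^{4} + 9 x^{2} + 36}, which equals f(x).
F(2) = \frac{\log{\left(\frac{56}{3} \right)}}{3}; F(0) = \frac{\log{\left(4 \right)}}{3}.
Integral = F(2) - F(0) = - \frac{\log{\left(4 \right)}}{3} + \frac{\log{\left(\frac{56}{3} \right)}}{3}.

Antiderivative: F(x) = \frac{\log{\left(\frac{2 x^{4}}{3} + x^{2} + 4 \right)}}{3}; value = - \frac{\log{\left(4 \right)}}{3} + \frac{\log{\left(\frac{56}{3} \right)}}{3}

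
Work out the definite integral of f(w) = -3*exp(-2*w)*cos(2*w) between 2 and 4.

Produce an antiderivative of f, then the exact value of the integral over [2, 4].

Any candidate F(w) must reproduce f(w) exactly when differentiated.
F(w) = 3*(-sin(2*w) + cos(2*w))*exp(-2*w)/4 is an antiderivative of f.
Check: d/dw[3*(-sin(2*w) + cos(2*w))*exp(-2*w)/4] = -3*exp(-2*w)*cos(2*w) = f(w).
F(4) = -3*exp(-8)*sin(8)/4 + 3*exp(-8)*cos(8)/4; F(2) = 3*exp(-4)*cos(4)/4 - 3*exp(-4)*sin(4)/4.
Integral = F(4) - F(2) = 3*exp(-4)*sin(4)/4 - 3*exp(-8)*sin(8)/4 + 3*exp(-8)*cos(8)/4 - 3*exp(-4)*cos(4)/4.

Antiderivative: F(w) = 3*(-sin(2*w) + cos(2*w))*exp(-2*w)/4; value = 3*exp(-4)*sin(4)/4 - 3*exp(-8)*sin(8)/4 + 3*exp(-8)*cos(8)/4 - 3*exp(-4)*cos(4)/4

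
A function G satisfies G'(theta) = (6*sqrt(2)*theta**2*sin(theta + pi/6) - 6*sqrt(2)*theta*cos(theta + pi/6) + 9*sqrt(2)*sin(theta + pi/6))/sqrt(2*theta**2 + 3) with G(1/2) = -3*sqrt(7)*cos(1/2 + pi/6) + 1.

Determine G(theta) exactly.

G'(theta) has the shape u'v + uv' for u = -3*sqrt(4*theta**2 + 6) and v = cos(theta + pi/6) — it is the derivative of the product u*v.
A general antiderivative is -3*sqrt(4*theta**2 + 6)*cos(theta + pi/6) + C.
The condition gives C = -3*sqrt(7)*cos(1/2 + pi/6) + 1 - (-3*sqrt(7)*cos(1/2 + pi/6)) = 1.
So G(theta) = -3*sqrt(2)*sqrt(2*theta**2 + 3)*cos(theta + pi/6) + 1.
Check: d/dtheta[-3*sqrt(2)*sqrt(2*theta**2 + 3)*cos(theta + pi/6) + 1] = (6*sqrt(2)*theta**2*sin(theta + pi/6) - 6*sqrt(2)*theta*cos(theta + pi/6) + 9*sqrt(2)*sin(theta + pi/6))/sqrt(2*theta**2 + 3) = G'(theta).

G(theta) = -3*sqrt(2)*sqrt(2*theta**2 + 3)*cos(theta + pi/6) + 1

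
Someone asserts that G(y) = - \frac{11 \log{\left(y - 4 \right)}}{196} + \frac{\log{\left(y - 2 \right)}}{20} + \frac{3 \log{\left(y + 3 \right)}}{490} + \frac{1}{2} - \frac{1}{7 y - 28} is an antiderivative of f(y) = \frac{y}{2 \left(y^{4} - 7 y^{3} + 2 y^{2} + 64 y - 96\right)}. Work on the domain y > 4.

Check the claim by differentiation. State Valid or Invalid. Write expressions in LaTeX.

Valid - differentiating G returns exactly f.

d/dy[G] = \frac{y}{2 y^{4} - 14 y^{3} + 4 y^{2} + 128 y - 192}
This equals f(y) exactly, so the claim holds.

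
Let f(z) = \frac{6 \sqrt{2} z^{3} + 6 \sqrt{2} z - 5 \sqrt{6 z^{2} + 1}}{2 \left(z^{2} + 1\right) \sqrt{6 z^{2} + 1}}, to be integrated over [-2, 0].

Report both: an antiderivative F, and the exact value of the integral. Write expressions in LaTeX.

Antiderivative: F(z) = \frac{\sqrt{2} \sqrt{6 z^{2} + 1} - 5 \operatorname{atan}{\left(z \right)}}{2}; value = - 2 \sqrt{2} - \frac{5 \operatorname{atan}{\left(2 \right)}}{2}

A first test for any F(z): its z-derivative must equal f(z) identically.
F(z) = \frac{\sqrt{2} \sqrt{6 z^{2} + 1} - 5 \operatorname{atan}{\left(z \right)}}{2} is an antiderivative of f.
Check: d/dz[\frac{\sqrt{2} \sqrt{6 z^{2} + 1} - 5 \operatorname{atan}{\left(z \right)}}{2}] = \frac{6 \sqrt{2} z^{3} + 6 \sqrt{2} z - 5 \sqrt{6 z^{2} + 1}}{2 z^{2} \sqrt{6 z^{2} + 1} + 2 \sqrt{6 z^{2} + 1}}, which equals f(z).
F(0) = \frac{\sqrt{2}}{2}; F(-2) = \frac{5 \operatorname{atan}{\left(2 \right)}}{2} + \frac{5 \sqrt{2}}{2}.
Integral = F(0) - F(-2) = - 2 \sqrt{2} - \frac{5 \operatorname{atan}{\left(2 \right)}}{2}.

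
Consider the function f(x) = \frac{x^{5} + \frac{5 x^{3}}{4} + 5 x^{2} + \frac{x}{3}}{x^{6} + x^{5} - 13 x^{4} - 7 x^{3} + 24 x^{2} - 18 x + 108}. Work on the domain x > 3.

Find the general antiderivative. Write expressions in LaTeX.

Factor the denominator (12 \left(x - 3\right) \left(x - 2\right) \left(x + 3\right)^{2} \left(x^{2} + 2\right)) and decompose: f = \frac{14 x - 251}{2178 \left(x^{2} + 2\right)} + \frac{259759}{435600 \left(x + 3\right)} - \frac{931}{1320 \left(x + 3\right)^{2}} - \frac{94}{225 \left(x - 2\right)} + \frac{1291}{1584 \left(x - 3\right)}; each piece integrates to a log, atan, or power term.
Check: d/dx[\frac{1291 \log{\left(x - 3 \right)}}{1584} - \frac{94 \log{\left(x - 2 \right)}}{225} + \frac{259759 \log{\left(x + 3 \right)}}{435600} + \frac{7 \log{\left(x^{2} + 2 \right)}}{2178} - \frac{251 \sqrt{2} \operatorname{atan}{\left(\frac{\sqrt{2} x}{2} \right)}}{4356} + \frac{931}{1320 x + 3960}] = \frac{12 x^{5} + 15 x^{3} + 60 x^{2} + 4 x}{12 x^{6} + 12 x^{5} - 156 x^{4} - 84 x^{3} + 288 x^{2} - 216 x + 1296}, which equals f(x).

F(x) = \frac{1291 \log{\left(x - 3 \right)}}{1584} - \frac{94 \log{\left(x - 2 \right)}}{225} + \frac{259759 \log{\left(x + 3 \right)}}{435600} + \frac{7 \log{\left(x^{2} + 2 \right)}}{2178} - \frac{251 \sqrt{2} \operatorname{atan}{\left(\frac{\sqrt{2} x}{2} \right)}}{4356} + \frac{931}{1320 x + 3960} + C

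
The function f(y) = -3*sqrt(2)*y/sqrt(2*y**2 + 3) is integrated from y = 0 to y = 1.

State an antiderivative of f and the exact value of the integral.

The substitution u = 4*y**2 + 6 works: f is exactly (dF/du)*(du/dy) for that inner function.
F(y) = -3*sqrt(4*y**2 + 6)/2 is an antiderivative of f.
Check: d/dy[-3*sqrt(4*y**2 + 6)/2] = -3*sqrt(2)*y/sqrt(2*y**2 + 3) = f(y).
F(1) = -3*sqrt(10)/2; F(0) = -3*sqrt(6)/2.
Integral = F(1) - F(0) = -3*sqrt(10)/2 + 3*sqrt(6)/2.

Antiderivative: F(y) = -3*sqrt(4*y**2 + 6)/2; value = -3*sqrt(10)/2 + 3*sqrt(6)/2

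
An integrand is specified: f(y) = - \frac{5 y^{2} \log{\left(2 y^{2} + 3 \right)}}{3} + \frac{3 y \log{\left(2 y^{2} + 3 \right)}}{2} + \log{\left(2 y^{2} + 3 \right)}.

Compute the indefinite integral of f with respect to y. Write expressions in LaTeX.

The integrand splits into summands that can be handled one at a time.
Check: d/dy[- \frac{5 y^{3} \log{\left(2 y^{2} + 3 \right)}}{9} + \frac{10 y^{3}}{27} + \frac{3 y^{2} \log{\left(2 y^{2} + 3 \right)}}{4} - \frac{3 y^{2}}{4} + y \log{\left(2 y^{2} + 3 \right)} - \frac{11 y}{3} + \frac{9 \log{\left(y^{2} + \frac{3}{2} \right)}}{8} + \frac{11 \sqrt{6} \operatorname{atan}{\left(\frac{\sqrt{6} y}{3} \right)}}{6}] = - \frac{5 y^{2} \log{\left(2 y^{2} + 3 \right)}}{3} + \frac{3 y \log{\left(2 y^{2} + 3 \right)}}{2} + \log{\left(2 y^{2} + 3 \right)} = f(y).

F(y) = - \frac{5 y^{3} \log{\left(2 y^{2} + 3 \right)}}{9} + \frac{10 y^{3}}{27} + \frac{3 y^{2} \log{\left(2 y^{2} + 3 \right)}}{4} - \frac{3 y^{2}}{4} + y \log{\left(2 y^{2} + 3 \right)} - \frac{11 y}{3} + \frac{9 \log{\left(y^{2} + \frac{3}{2} \right)}}{8} + \frac{11 \sqrt{6} \operatorname{atan}{\left(\frac{\sqrt{6} y}{3} \right)}}{6} + C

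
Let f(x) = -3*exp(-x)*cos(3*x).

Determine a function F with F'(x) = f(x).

A first test for any F(x): its x-derivative must equal f(x) identically.
Check: d/dx[-9*exp(-x)*sin(3*x)/10 + 3*exp(-x)*cos(3*x)/10] = -3*exp(-x)*cos(3*x) = f(x).

An antiderivative is F(x) = -9*exp(-x)*sin(3*x)/10 + 3*exp(-x)*cos(3*x)/10.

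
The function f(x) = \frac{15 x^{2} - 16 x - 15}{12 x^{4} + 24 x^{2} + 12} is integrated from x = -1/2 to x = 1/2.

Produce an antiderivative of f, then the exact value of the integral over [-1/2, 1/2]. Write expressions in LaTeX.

f has the shape u'v + uv' for u = \frac{1}{x^{2} + 1} and v = \frac{2}{3} - \frac{5 x}{4} — it is the derivative of the product u*v.
F(x) = \frac{8 - 15 x}{12 \left(x^{2} + 1\right)} is an antiderivative of f.
Check: d/dx[\frac{8 - 15 x}{12 \left(x^{2} + 1\right)}] = \frac{15 x^{2} - 16 x - 15}{12 x^{4} + 24 x^{2} + 12} = f(x).
F(1/2) = \frac{1}{30}; F(-1/2) = \frac{31}{30}.
Integral = F(1/2) - F(-1/2) = -1.

Antiderivative: F(x) = \frac{8 - 15 x}{12 \left(x^{2} + 1\right)}; value = -1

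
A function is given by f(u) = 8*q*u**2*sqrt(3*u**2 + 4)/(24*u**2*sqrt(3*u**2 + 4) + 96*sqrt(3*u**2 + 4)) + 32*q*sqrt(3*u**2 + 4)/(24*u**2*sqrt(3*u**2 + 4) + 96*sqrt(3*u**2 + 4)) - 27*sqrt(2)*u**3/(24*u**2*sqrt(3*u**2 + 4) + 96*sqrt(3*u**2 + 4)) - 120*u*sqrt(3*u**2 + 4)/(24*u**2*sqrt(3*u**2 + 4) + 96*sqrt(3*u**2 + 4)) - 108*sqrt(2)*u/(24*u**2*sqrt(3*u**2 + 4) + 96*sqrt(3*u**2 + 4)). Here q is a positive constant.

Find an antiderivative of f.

An antiderivative is F(u) = (8*q*u - 9*sqrt(2)*sqrt(3*u**2 + 4) - 60*log(u**2/2 + 2))/24.

The integrand splits into summands that can be handled one at a time.
Check: d/du[(8*q*u - 9*sqrt(2)*sqrt(3*u**2 + 4) - 60*log(u**2/2 + 2))/24] = (8*q*u**2*sqrt(3*u**2 + 4) + 32*q*sqrt(3*u**2 + 4) - 27*sqrt(2)*u**3 - 120*u*sqrt(3*u**2 + 4) - 108*sqrt(2)*u)/(24*u**2*sqrt(3*u**2 + 4) + 96*sqrt(3*u**2 + 4)), which equals f(u).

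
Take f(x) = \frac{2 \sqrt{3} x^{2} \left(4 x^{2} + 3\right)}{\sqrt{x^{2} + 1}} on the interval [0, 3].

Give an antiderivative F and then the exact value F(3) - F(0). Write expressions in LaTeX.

Antiderivative: F(x) = 2 x^{3} \sqrt{3 x^{2} + 3}; value = 54 \sqrt{30}

f has the shape u'v + uv' for u = 2 x^{3} and v = \sqrt{3 x^{2} + 3} — it is the derivative of the product u*v.
F(x) = 2 x^{3} \sqrt{3 x^{2} + 3} is an antiderivative of f.
Check: d/dx[2 x^{3} \sqrt{3 x^{2} + 3}] = \frac{8 \sqrt{3} x^{4} + 6 \sqrt{3} x^{2}}{\sqrt{x^{2} + 1}}, which equals f(x).
F(3) = 54 \sqrt{30}; F(0) = 0.
Integral = F(3) - F(0) = 54 \sqrt{30}.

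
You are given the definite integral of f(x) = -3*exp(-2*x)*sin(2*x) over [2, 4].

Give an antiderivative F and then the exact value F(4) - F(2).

Any candidate F(x) must reproduce f(x) exactly when differentiated.
F(x) = 3*exp(-2*x)*sin(2*x)/4 + 3*exp(-2*x)*cos(2*x)/4 is an antiderivative of f.
Check: d/dx[3*exp(-2*x)*sin(2*x)/4 + 3*exp(-2*x)*cos(2*x)/4] = -3*exp(-2*x)*sin(2*x) = f(x).
F(4) = 3*exp(-8)*cos(8)/4 + 3*exp(-8)*sin(8)/4; F(2) = 3*exp(-4)*sin(4)/4 + 3*exp(-4)*cos(4)/4.
Integral = F(4) - F(2) = 3*exp(-8)*cos(8)/4 + 3*exp(-8)*sin(8)/4 - 3*exp(-4)*cos(4)/4 - 3*exp(-4)*sin(4)/4.

Antiderivative: F(x) = 3*exp(-2*x)*sin(2*x)/4 + 3*exp(-2*x)*cos(2*x)/4; value = 3*exp(-8)*cos(8)/4 + 3*exp(-8)*sin(8)/4 - 3*exp(-4)*cos(4)/4 - 3*exp(-4)*sin(4)/4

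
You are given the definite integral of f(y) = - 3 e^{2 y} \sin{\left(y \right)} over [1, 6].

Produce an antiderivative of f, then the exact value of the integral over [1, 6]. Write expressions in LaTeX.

Antiderivative: F(y) = - \frac{6 e^{2 y} \sin{\left(y \right)}}{5} + \frac{3 e^{2 y} \cos{\left(y \right)}}{5}; value = - \frac{3 e^{2} \cos{\left(1 \right)}}{5} + \frac{6 e^{2} \sin{\left(1 \right)}}{5} - \frac{6 e^{12} \sin{\left(6 \right)}}{5} + \frac{3 e^{12} \cos{\left(6 \right)}}{5}

Since d/dy undoes antidifferentiation here, F'(y) = f(y) is required of F(y).
F(y) = - \frac{6 e^{2 y} \sin{\left(y \right)}}{5} + \frac{3 e^{2 y} \cos{\left(y \right)}}{5} is an antiderivative of f.
Check: d/dy[- \frac{6 e^{2 y} \sin{\left(y \right)}}{5} + \frac{3 e^{2 y} \cos{\left(y \right)}}{5}] = - 3 e^{2 y} \sin{\left(y \right)} = f(y).
F(6) = - \frac{6 e^{12} \sin{\left(6 \right)}}{5} + \frac{3 e^{12} \cos{\left(6 \right)}}{5}; F(1) = - \frac{6 e^{2} \sin{\left(1 \right)}}{5} + \frac{3 e^{2} \cos{\left(1 \right)}}{5}.
Integral = F(6) - F(1) = - \frac{3 e^{2} \cos{\left(1 \right)}}{5} + \frac{6 e^{2} \sin{\left(1 \right)}}{5} - \frac{6 e^{12} \sin{\left(6 \right)}}{5} + \frac{3 e^{12} \cos{\left(6 \right)}}{5}.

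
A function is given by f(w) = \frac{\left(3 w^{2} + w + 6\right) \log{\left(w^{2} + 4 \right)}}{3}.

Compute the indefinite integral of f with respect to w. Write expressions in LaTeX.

F(w) = \frac{w^{3} \log{\left(w^{2} + 4 \right)}}{3} - \frac{2 w^{3}}{9} + \frac{w^{2} \log{\left(w^{2} + 4 \right)}}{6} - \frac{w^{2}}{6} + 2 w \log{\left(w^{2} + 4 \right)} - \frac{4 w}{3} + \frac{2 \log{\left(w^{2} + 4 \right)}}{3} + \frac{8 \operatorname{atan}{\left(\frac{w}{2} \right)}}{3} + C

An antiderivative F(w) passes only if d/dw[F] lands on f(w) exactly.
Check: d/dw[\frac{w^{3} \log{\left(w^{2} + 4 \right)}}{3} - \frac{2 w^{3}}{9} + \frac{w^{2} \log{\left(w^{2} + 4 \right)}}{6} - \frac{w^{2}}{6} + 2 w \log{\left(w^{2} + 4 \right)} - \frac{4 w}{3} + \frac{2 \log{\left(w^{2} + 4 \right)}}{3} + \frac{8 \operatorname{atan}{\left(\frac{w}{2} \right)}}{3}] = w^{2} \log{\left(w^{2} + 4 \right)} + \frac{w \log{\left(w^{2} + 4 \right)}}{3} + 2 \log{\left(w^{2} + 4 \right)}, which equals f(w).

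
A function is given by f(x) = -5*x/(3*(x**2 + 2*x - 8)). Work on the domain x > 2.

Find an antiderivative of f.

An antiderivative is F(x) = -5*(log(x - 2) + 2*log(x + 4))/9.

Factor the denominator (3*(x - 2)*(x + 4)) and decompose: f = -10/(9*(x + 4)) - 5/(9*(x - 2)); each piece integrates to a log, atan, or power term.
Check: d/dx[-5*(log(x - 2) + 2*log(x + 4))/9] = -5*x/(3*x**2 + 6*x - 24), which equals f(x).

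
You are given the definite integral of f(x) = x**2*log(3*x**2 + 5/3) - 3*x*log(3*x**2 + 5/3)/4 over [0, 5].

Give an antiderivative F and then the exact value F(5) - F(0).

Antiderivative: F(x) = (216*x**3*log(3*x**2 + 5/3) - 144*x**3 - 243*x**2*log(3*x**2 + 5/3) + 243*x**2 + 240*x - 135*log(x**2 + 5/9) - 80*sqrt(5)*atan(3*sqrt(5)*x/5))/648; value = -3575/216 - 5*log(230/9)/24 - 10*sqrt(5)*atan(3*sqrt(5))/81 + 5*log(5/9)/24 + 775*log(230/3)/24

Integrate term by term and add the pieces.
F(x) = (216*x**3*log(3*x**2 + 5/3) - 144*x**3 - 243*x**2*log(3*x**2 + 5/3) + 243*x**2 + 240*x - 135*log(x**2 + 5/9) - 80*sqrt(5)*atan(3*sqrt(5)*x/5))/648 is an antiderivative of f.
Check: d/dx[(216*x**3*log(3*x**2 + 5/3) - 144*x**3 - 243*x**2*log(3*x**2 + 5/3) + 243*x**2 + 240*x - 135*log(x**2 + 5/9) - 80*sqrt(5)*atan(3*sqrt(5)*x/5))/648] = x**2*log(3*x**2 + 5/3) - 3*x*log(3*x**2 + 5/3)/4 = f(x).
F(5) = -3575/216 - 5*log(230/9)/24 - 10*sqrt(5)*atan(3*sqrt(5))/81 + 775*log(230/3)/24; F(0) = -5*log(5/9)/24.
Integral = F(5) - F(0) = -3575/216 - 5*log(230/9)/24 - 10*sqrt(5)*atan(3*sqrt(5))/81 + 5*log(5/9)/24 + 775*log(230/3)/24.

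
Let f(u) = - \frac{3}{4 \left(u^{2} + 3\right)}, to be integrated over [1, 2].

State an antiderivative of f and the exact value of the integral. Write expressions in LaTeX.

Recover f(u) by differentiating a candidate F(u); any mismatch rules it out.
F(u) = - \frac{\sqrt{3} \operatorname{atan}{\left(\frac{\sqrt{3} u}{3} \right)}}{4} is an antiderivative of f.
Check: d/du[- \frac{\sqrt{3} \operatorname{atan}{\left(\frac{\sqrt{3} u}{3} \right)}}{4}] = - \frac{3}{4 u^{2} + 12}, which equals f(u).
F(2) = - \frac{\sqrt{3} \operatorname{atan}{\left(\frac{2 \sqrt{3}}{3} \right)}}{4}; F(1) = - \frac{\sqrt{3} \pi}{24}.
Integral = F(2) - F(1) = - \frac{\sqrt{3} \operatorname{atan}{\left(\frac{2 \sqrt{3}}{3} \right)}}{4} + \frac{\sqrt{3} \pi}{24}.

Antiderivative: F(u) = - \frac{\sqrt{3} \operatorname{atan}{\left(\frac{\sqrt{3} u}{3} \right)}}{4}; value = - \frac{\sqrt{3} \operatorname{atan}{\left(\frac{2 \sqrt{3}}{3} \right)}}{4} + \frac{\sqrt{3} \pi}{24}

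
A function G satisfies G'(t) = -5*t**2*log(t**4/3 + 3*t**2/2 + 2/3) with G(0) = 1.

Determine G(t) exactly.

G(t) = (-30*t**3*log(t**4/3 + 3*t**2/2 + 2/3) + 40*t**3 - 270*t + 480*atan(t/2) + 15*sqrt(2)*atan(sqrt(2)*t) + 18)/18

Any candidate G(t) must reproduce the stated G'(t) exactly.
A general antiderivative is -5*t**3*log(t**4/3 + 3*t**2/2 + 2/3)/3 + 20*t**3/9 - 15*t + 80*atan(t/2)/3 + 5*sqrt(2)*atan(sqrt(2)*t)/6 + C.
The condition gives C = 1 - (0) = 1.
So G(t) = (-30*t**3*log(t**4/3 + 3*t**2/2 + 2/3) + 40*t**3 - 270*t + 480*atan(t/2) + 15*sqrt(2)*atan(sqrt(2)*t) + 18)/18.
Check: d/dt[(-30*t**3*log(t**4/3 + 3*t**2/2 + 2/3) + 40*t**3 - 270*t + 480*atan(t/2) + 15*sqrt(2)*atan(sqrt(2)*t) + 18)/18] = -5*t**2*log(2*t**4 + 9*t**2 + 4) + 5*t**2*log(6), which equals G'(t).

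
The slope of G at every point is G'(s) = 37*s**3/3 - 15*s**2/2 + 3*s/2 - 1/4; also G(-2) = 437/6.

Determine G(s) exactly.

G(s) = 37*s**4/12 - 5*s**3/2 + 3*s**2/4 - s/4

The integrand splits into summands that can be handled one at a time.
A general antiderivative is s**4 - s/4 + (-5*s**2/2 + 3*s/2)**2/3 + C.
The condition gives C = 437/6 - (437/6) = 0.
So G(s) = 37*s**4/12 - 5*s**3/2 + 3*s**2/4 - s/4.
Check: d/ds[37*s**4/12 - 5*s**3/2 + 3*s**2/4 - s/4] = 37*s**3/3 - 15*s**2/2 + 3*s/2 - 1/4 = G'(s).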